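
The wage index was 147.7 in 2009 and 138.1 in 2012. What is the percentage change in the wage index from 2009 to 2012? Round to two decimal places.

Change = (138.1 − 147.7) / 147.7 × 100
       = -9.6 / 147.7 × 100 = -6.4997%

-6.50%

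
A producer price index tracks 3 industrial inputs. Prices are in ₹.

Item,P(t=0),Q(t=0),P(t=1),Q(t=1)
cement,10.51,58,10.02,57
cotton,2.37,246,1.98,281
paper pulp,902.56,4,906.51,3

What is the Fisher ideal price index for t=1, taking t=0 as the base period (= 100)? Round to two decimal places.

Laspeyres component (base-period weights):
ΣP(t=1)Q(t=0) = 10.02×58 + 1.98×246 + 906.51×4 = 581.16 + 487.08 + 3626.04 = 4694.28
ΣP(t=0)Q(t=0) = 10.51×58 + 2.37×246 + 902.56×4 = 609.58 + 583.02 + 3610.24 = 4802.84
L = 4694.28 / 4802.84 × 100 = 97.7397
Paasche component (current-period weights):
ΣP(t=1)Q(t=1) = 10.02×57 + 1.98×281 + 906.51×3 = 571.14 + 556.38 + 2719.53 = 3847.05
ΣP(t=0)Q(t=1) = 10.51×57 + 2.37×281 + 902.56×3 = 599.07 + 665.97 + 2707.68 = 3972.72
P = 3847.05 / 3972.72 × 100 = 96.8367
Fisher = √(L × P) = √(97.7397 × 96.8367) = 97.2871

97.29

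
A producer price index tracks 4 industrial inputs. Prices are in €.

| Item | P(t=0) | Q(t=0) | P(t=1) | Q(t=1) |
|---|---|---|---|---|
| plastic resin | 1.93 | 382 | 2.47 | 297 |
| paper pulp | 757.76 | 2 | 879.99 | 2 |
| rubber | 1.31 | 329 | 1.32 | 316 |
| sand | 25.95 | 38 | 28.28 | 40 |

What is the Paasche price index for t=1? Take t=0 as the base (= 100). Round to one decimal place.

114.2

Paasche price index uses current-period quantities as weights.
ΣP(t=1)·Q(t=1) = 2.47×297 + 879.99×2 + 1.32×316 + 28.28×40 = 733.59 + 1759.98 + 417.12 + 1131.2 = 4041.89
ΣP(t=0)·Q(t=1) = 1.93×297 + 757.76×2 + 1.31×316 + 25.95×40 = 573.21 + 1515.52 + 413.96 + 1038 = 3540.69
Index = 4041.89 / 3540.69 × 100 = 114.1554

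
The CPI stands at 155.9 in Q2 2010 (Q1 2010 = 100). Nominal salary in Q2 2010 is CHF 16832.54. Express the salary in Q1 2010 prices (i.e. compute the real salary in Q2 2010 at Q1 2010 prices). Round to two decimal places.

10797.01

Real = Nominal ÷ (Index/100) = 16832.54 ÷ (155.9/100)
     = 16832.54 ÷ 1.559 = 10797.0109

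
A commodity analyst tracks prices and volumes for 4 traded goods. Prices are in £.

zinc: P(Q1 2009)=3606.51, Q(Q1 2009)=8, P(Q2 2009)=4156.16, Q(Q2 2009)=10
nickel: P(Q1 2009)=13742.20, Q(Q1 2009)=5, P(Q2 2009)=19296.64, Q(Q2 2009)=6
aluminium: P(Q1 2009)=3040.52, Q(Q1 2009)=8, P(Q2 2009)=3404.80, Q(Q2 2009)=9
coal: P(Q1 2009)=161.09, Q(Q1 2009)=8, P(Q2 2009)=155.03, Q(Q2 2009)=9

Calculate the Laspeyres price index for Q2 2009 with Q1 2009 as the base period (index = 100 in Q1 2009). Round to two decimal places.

Laspeyres price index uses base-period quantities as weights.
ΣP(Q2 2009)·Q(Q1 2009) = 4156.16×8 + 19296.64×5 + 3404.80×8 + 155.03×8 = 33249.28 + 96483.2 + 27238.4 + 1240.24 = 158211.12
ΣP(Q1 2009)·Q(Q1 2009) = 3606.51×8 + 13742.20×5 + 3040.52×8 + 161.09×8 = 28852.08 + 68711 + 24324.16 + 1288.72 = 123175.96
Index = 158211.12 / 123175.96 × 100 = 128.4432

128.44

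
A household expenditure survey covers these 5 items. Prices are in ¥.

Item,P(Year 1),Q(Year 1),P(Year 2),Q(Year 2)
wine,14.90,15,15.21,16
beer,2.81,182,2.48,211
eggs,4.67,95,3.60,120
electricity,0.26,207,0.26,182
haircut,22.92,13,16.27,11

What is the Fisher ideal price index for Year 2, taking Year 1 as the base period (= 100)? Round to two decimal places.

Laspeyres component (base-period weights):
ΣP(Year 2)Q(Year 1) = 15.21×15 + 2.48×182 + 3.60×95 + 0.26×207 + 16.27×13 = 228.15 + 451.36 + 342 + 53.82 + 211.51 = 1286.84
ΣP(Year 1)Q(Year 1) = 14.90×15 + 2.81×182 + 4.67×95 + 0.26×207 + 22.92×13 = 223.5 + 511.42 + 443.65 + 53.82 + 297.96 = 1530.35
L = 1286.84 / 1530.35 × 100 = 84.0880
Paasche component (current-period weights):
ΣP(Year 2)Q(Year 2) = 15.21×16 + 2.48×211 + 3.60×120 + 0.26×182 + 16.27×11 = 243.36 + 523.28 + 432 + 47.32 + 178.97 = 1424.93
ΣP(Year 1)Q(Year 2) = 14.90×16 + 2.81×211 + 4.67×120 + 0.26×182 + 22.92×11 = 238.4 + 592.91 + 560.4 + 47.32 + 252.12 = 1691.15
P = 1424.93 / 1691.15 × 100 = 84.2580
Fisher = √(L × P) = √(84.0880 × 84.2580) = 84.1730

84.17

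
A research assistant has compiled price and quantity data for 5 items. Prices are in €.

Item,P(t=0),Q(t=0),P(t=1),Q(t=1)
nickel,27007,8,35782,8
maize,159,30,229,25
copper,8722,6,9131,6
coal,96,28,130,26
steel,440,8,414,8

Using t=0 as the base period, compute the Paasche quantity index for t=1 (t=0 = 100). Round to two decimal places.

99.60

Paasche quantity index uses current-period prices as weights.
ΣP(t=1)·Q(t=1) = 35782×8 + 229×25 + 9131×6 + 130×26 + 414×8 = 286256 + 5725 + 54786 + 3380 + 3312 = 353459
ΣP(t=1)·Q(t=0) = 35782×8 + 229×30 + 9131×6 + 130×28 + 414×8 = 286256 + 6870 + 54786 + 3640 + 3312 = 354864
Index = 353459 / 354864 × 100 = 99.6041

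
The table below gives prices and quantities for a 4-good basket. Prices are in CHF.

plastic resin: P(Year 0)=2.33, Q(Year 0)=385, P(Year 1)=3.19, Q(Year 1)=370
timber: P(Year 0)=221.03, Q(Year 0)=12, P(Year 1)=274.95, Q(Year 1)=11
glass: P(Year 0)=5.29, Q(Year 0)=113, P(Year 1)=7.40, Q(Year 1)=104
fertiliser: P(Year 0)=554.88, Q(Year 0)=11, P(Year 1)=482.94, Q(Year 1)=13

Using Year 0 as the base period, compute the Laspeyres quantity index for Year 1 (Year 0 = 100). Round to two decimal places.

Laspeyres quantity index uses base-period prices as weights.
ΣP(Year 0)·Q(Year 1) = 2.33×370 + 221.03×11 + 5.29×104 + 554.88×13 = 862.1 + 2431.33 + 550.16 + 7213.44 = 11057.03
ΣP(Year 0)·Q(Year 0) = 2.33×385 + 221.03×12 + 5.29×113 + 554.88×11 = 897.05 + 2652.36 + 597.77 + 6103.68 = 10250.86
Index = 11057.03 / 10250.86 × 100 = 107.8644

107.86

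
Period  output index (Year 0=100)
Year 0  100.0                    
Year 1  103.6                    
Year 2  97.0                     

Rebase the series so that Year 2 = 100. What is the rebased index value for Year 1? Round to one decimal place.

Rebased(Year 1) = 103.6 / 97.0 × 100 = 106.8041

106.8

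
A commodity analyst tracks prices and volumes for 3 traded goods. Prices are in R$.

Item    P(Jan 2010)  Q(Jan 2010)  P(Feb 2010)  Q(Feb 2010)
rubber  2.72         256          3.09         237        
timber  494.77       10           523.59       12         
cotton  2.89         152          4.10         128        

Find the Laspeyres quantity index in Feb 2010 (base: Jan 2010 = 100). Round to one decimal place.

114.3

Laspeyres quantity index uses base-period prices as weights.
ΣP(Jan 2010)·Q(Feb 2010) = 2.72×237 + 494.77×12 + 2.89×128 = 644.64 + 5937.24 + 369.92 = 6951.8
ΣP(Jan 2010)·Q(Jan 2010) = 2.72×256 + 494.77×10 + 2.89×152 = 696.32 + 4947.7 + 439.28 = 6083.3
Index = 6951.8 / 6083.3 × 100 = 114.2768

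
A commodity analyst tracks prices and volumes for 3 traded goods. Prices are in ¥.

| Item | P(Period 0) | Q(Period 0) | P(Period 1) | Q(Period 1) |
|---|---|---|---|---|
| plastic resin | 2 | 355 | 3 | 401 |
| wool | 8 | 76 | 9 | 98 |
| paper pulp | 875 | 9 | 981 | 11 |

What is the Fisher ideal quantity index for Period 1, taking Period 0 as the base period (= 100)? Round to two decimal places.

121.84

Laspeyres component (base-period weights):
ΣP(Period 0)Q(Period 1) = 2×401 + 8×98 + 875×11 = 802 + 784 + 9625 = 11211
ΣP(Period 0)Q(Period 0) = 2×355 + 8×76 + 875×9 = 710 + 608 + 7875 = 9193
L = 11211 / 9193 × 100 = 121.9515
Paasche component (current-period weights):
ΣP(Period 1)Q(Period 1) = 3×401 + 9×98 + 981×11 = 1203 + 882 + 10791 = 12876
ΣP(Period 1)Q(Period 0) = 3×355 + 9×76 + 981×9 = 1065 + 684 + 8829 = 10578
P = 12876 / 10578 × 100 = 121.7243
Fisher = √(L × P) = √(121.9515 × 121.7243) = 121.8379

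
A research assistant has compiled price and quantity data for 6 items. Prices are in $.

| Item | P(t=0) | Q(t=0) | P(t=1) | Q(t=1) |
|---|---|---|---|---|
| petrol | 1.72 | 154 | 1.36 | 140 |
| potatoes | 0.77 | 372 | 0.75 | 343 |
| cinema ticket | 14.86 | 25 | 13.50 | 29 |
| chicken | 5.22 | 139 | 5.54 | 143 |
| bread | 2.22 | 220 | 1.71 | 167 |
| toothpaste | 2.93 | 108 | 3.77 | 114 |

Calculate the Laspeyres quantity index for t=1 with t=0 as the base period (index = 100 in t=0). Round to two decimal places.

97.30

Laspeyres quantity index uses base-period prices as weights.
ΣP(t=0)·Q(t=1) = 1.72×140 + 0.77×343 + 14.86×29 + 5.22×143 + 2.22×167 + 2.93×114 = 240.8 + 264.11 + 430.94 + 746.46 + 370.74 + 334.02 = 2387.07
ΣP(t=0)·Q(t=0) = 1.72×154 + 0.77×372 + 14.86×25 + 5.22×139 + 2.22×220 + 2.93×108 = 264.88 + 286.44 + 371.5 + 725.58 + 488.4 + 316.44 = 2453.24
Index = 2387.07 / 2453.24 × 100 = 97.3028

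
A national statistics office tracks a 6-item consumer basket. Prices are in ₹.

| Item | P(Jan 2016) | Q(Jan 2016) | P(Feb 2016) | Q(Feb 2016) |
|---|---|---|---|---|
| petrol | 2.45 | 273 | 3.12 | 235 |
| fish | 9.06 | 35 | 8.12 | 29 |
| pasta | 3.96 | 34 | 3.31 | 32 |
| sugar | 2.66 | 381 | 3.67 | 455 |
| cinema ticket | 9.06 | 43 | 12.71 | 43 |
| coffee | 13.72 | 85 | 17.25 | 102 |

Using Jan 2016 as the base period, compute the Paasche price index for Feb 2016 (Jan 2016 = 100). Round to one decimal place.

Paasche price index uses current-period quantities as weights.
ΣP(Feb 2016)·Q(Feb 2016) = 3.12×235 + 8.12×29 + 3.31×32 + 3.67×455 + 12.71×43 + 17.25×102 = 733.2 + 235.48 + 105.92 + 1669.85 + 546.53 + 1759.5 = 5050.48
ΣP(Jan 2016)·Q(Feb 2016) = 2.45×235 + 9.06×29 + 3.96×32 + 2.66×455 + 9.06×43 + 13.72×102 = 575.75 + 262.74 + 126.72 + 1210.3 + 389.58 + 1399.44 = 3964.53
Index = 5050.48 / 3964.53 × 100 = 127.3916

127.4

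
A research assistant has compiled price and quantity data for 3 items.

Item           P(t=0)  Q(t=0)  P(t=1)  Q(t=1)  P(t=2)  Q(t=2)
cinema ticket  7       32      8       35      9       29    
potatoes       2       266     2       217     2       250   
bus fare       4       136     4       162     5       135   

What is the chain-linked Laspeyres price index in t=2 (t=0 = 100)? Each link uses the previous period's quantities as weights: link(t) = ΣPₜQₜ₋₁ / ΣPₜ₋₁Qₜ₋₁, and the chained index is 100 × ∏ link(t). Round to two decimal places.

Link t=0→t=1:
ΣP(t=1)Q(t=0) = 8×32 + 2×266 + 4×136 = 256 + 532 + 544 = 1332
ΣP(t=0)Q(t=0) = 7×32 + 2×266 + 4×136 = 224 + 532 + 544 = 1300
link = 1332/1300 = 1.024615
Link t=1→t=2:
ΣP(t=2)Q(t=1) = 9×35 + 2×217 + 5×162 = 315 + 434 + 810 = 1559
ΣP(t=1)Q(t=1) = 8×35 + 2×217 + 4×162 = 280 + 434 + 648 = 1362
link = 1559/1362 = 1.144640
Chained index = 100 × 1.024615 × 1.144640 = 117.2816

117.28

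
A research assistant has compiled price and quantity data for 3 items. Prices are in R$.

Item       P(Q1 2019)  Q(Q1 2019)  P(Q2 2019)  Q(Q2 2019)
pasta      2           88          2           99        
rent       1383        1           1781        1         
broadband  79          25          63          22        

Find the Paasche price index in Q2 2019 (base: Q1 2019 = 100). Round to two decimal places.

101.39

Paasche price index uses current-period quantities as weights.
ΣP(Q2 2019)·Q(Q2 2019) = 2×99 + 1781×1 + 63×22 = 198 + 1781 + 1386 = 3365
ΣP(Q1 2019)·Q(Q2 2019) = 2×99 + 1383×1 + 79×22 = 198 + 1383 + 1738 = 3319
Index = 3365 / 3319 × 100 = 101.3860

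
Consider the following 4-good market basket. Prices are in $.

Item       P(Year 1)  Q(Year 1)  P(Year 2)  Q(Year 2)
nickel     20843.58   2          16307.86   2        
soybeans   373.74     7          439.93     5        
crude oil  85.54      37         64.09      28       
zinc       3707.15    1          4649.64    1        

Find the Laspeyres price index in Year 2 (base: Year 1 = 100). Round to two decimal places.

Laspeyres price index uses base-period quantities as weights.
ΣP(Year 2)·Q(Year 1) = 16307.86×2 + 439.93×7 + 64.09×37 + 4649.64×1 = 32615.72 + 3079.51 + 2371.33 + 4649.64 = 42716.2
ΣP(Year 1)·Q(Year 1) = 20843.58×2 + 373.74×7 + 85.54×37 + 3707.15×1 = 41687.16 + 2616.18 + 3164.98 + 3707.15 = 51175.47
Index = 42716.2 / 51175.47 × 100 = 83.4701

83.47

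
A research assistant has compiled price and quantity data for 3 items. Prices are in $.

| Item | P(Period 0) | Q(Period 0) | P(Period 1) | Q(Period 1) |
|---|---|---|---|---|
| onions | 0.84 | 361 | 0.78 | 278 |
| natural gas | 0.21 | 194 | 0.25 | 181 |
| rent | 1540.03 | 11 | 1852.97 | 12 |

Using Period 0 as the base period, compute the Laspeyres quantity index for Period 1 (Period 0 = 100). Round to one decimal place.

Laspeyres quantity index uses base-period prices as weights.
ΣP(Period 0)·Q(Period 1) = 0.84×278 + 0.21×181 + 1540.03×12 = 233.52 + 38.01 + 18480.36 = 18751.89
ΣP(Period 0)·Q(Period 0) = 0.84×361 + 0.21×194 + 1540.03×11 = 303.24 + 40.74 + 16940.33 = 17284.31
Index = 18751.89 / 17284.31 × 100 = 108.4908

108.5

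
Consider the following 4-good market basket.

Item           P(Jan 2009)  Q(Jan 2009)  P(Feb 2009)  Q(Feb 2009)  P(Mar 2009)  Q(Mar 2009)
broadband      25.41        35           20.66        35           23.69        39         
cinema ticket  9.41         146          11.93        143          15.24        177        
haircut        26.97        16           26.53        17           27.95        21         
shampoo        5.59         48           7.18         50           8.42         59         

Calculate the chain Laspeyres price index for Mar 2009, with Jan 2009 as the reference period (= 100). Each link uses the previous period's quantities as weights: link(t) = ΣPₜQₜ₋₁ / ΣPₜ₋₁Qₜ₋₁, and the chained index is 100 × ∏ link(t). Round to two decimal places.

131.57

Link Jan 2009→Feb 2009:
ΣP(Feb 2009)Q(Jan 2009) = 20.66×35 + 11.93×146 + 26.53×16 + 7.18×48 = 723.1 + 1741.78 + 424.48 + 344.64 = 3234
ΣP(Jan 2009)Q(Jan 2009) = 25.41×35 + 9.41×146 + 26.97×16 + 5.59×48 = 889.35 + 1373.86 + 431.52 + 268.32 = 2963.05
link = 3234/2963.05 = 1.091443
Link Feb 2009→Mar 2009:
ΣP(Mar 2009)Q(Feb 2009) = 23.69×35 + 15.24×143 + 27.95×17 + 8.42×50 = 829.15 + 2179.32 + 475.15 + 421 = 3904.62
ΣP(Feb 2009)Q(Feb 2009) = 20.66×35 + 11.93×143 + 26.53×17 + 7.18×50 = 723.1 + 1705.99 + 451.01 + 359 = 3239.1
link = 3904.62/3239.1 = 1.205464
Chained index = 100 × 1.091443 × 1.205464 = 131.5696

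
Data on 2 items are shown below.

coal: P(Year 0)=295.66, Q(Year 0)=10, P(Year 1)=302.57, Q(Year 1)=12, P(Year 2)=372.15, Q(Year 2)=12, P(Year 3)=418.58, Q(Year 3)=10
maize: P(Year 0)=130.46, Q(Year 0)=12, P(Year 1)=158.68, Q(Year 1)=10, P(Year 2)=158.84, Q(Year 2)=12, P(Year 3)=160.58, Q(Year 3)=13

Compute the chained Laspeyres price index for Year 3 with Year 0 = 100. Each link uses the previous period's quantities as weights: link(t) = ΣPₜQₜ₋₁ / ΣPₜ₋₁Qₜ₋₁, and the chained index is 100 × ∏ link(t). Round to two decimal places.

137.97

Link Year 0→Year 1:
ΣP(Year 1)Q(Year 0) = 302.57×10 + 158.68×12 = 3025.7 + 1904.16 = 4929.86
ΣP(Year 0)Q(Year 0) = 295.66×10 + 130.46×12 = 2956.6 + 1565.52 = 4522.12
link = 4929.86/4522.12 = 1.090166
Link Year 1→Year 2:
ΣP(Year 2)Q(Year 1) = 372.15×12 + 158.84×10 = 4465.8 + 1588.4 = 6054.2
ΣP(Year 1)Q(Year 1) = 302.57×12 + 158.68×10 = 3630.84 + 1586.8 = 5217.64
link = 6054.2/5217.64 = 1.160333
Link Year 2→Year 3:
ΣP(Year 3)Q(Year 2) = 418.58×12 + 160.58×12 = 5022.96 + 1926.96 = 6949.92
ΣP(Year 2)Q(Year 2) = 372.15×12 + 158.84×12 = 4465.8 + 1906.08 = 6371.88
link = 6949.92/6371.88 = 1.090717
Chained index = 100 × 1.090166 × 1.160333 × 1.090717 = 137.9709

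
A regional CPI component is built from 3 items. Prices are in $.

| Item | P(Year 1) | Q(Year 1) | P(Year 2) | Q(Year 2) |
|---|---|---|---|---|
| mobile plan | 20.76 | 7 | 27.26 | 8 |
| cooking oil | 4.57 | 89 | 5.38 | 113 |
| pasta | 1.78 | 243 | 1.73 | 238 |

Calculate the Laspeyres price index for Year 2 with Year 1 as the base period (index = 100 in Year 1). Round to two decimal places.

110.71

Laspeyres price index uses base-period quantities as weights.
ΣP(Year 2)·Q(Year 1) = 27.26×7 + 5.38×89 + 1.73×243 = 190.82 + 478.82 + 420.39 = 1090.03
ΣP(Year 1)·Q(Year 1) = 20.76×7 + 4.57×89 + 1.78×243 = 145.32 + 406.73 + 432.54 = 984.59
Index = 1090.03 / 984.59 × 100 = 110.7090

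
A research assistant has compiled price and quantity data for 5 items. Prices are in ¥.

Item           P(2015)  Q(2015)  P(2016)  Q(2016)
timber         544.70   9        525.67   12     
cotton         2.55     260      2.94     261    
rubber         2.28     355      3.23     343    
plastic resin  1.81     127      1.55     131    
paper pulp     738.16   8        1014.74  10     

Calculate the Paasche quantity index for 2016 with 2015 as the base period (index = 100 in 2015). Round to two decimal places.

123.91

Paasche quantity index uses current-period prices as weights.
ΣP(2016)·Q(2016) = 525.67×12 + 2.94×261 + 3.23×343 + 1.55×131 + 1014.74×10 = 6308.04 + 767.34 + 1107.89 + 203.05 + 10147.4 = 18533.72
ΣP(2016)·Q(2015) = 525.67×9 + 2.94×260 + 3.23×355 + 1.55×127 + 1014.74×8 = 4731.03 + 764.4 + 1146.65 + 196.85 + 8117.92 = 14956.85
Index = 18533.72 / 14956.85 × 100 = 123.9146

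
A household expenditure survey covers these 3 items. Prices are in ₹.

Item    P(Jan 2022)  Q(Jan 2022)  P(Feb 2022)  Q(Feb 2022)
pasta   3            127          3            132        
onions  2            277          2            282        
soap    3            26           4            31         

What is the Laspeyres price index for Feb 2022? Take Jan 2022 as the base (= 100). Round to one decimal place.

Laspeyres price index uses base-period quantities as weights.
ΣP(Feb 2022)·Q(Jan 2022) = 3×127 + 2×277 + 4×26 = 381 + 554 + 104 = 1039
ΣP(Jan 2022)·Q(Jan 2022) = 3×127 + 2×277 + 3×26 = 381 + 554 + 78 = 1013
Index = 1039 / 1013 × 100 = 102.5666

102.6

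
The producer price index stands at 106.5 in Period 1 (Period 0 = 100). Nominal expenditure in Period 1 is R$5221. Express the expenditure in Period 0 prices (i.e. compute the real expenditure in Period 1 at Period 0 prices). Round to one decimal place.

4902.3

Real = Nominal ÷ (Index/100) = 5221 ÷ (106.5/100)
     = 5221 ÷ 1.065 = 4902.3474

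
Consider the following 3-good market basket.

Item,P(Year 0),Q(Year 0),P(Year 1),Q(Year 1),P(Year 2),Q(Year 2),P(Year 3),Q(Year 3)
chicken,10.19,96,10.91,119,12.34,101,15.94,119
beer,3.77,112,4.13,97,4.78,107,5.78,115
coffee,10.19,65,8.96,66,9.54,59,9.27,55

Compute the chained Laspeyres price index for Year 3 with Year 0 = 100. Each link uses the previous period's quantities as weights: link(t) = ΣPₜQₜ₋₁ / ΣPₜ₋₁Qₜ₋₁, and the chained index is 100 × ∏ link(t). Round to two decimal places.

135.68

Link Year 0→Year 1:
ΣP(Year 1)Q(Year 0) = 10.91×96 + 4.13×112 + 8.96×65 = 1047.36 + 462.56 + 582.4 = 2092.32
ΣP(Year 0)Q(Year 0) = 10.19×96 + 3.77×112 + 10.19×65 = 978.24 + 422.24 + 662.35 = 2062.83
link = 2092.32/2062.83 = 1.014296
Link Year 1→Year 2:
ΣP(Year 2)Q(Year 1) = 12.34×119 + 4.78×97 + 9.54×66 = 1468.46 + 463.66 + 629.64 = 2561.76
ΣP(Year 1)Q(Year 1) = 10.91×119 + 4.13×97 + 8.96×66 = 1298.29 + 400.61 + 591.36 = 2290.26
link = 2561.76/2290.26 = 1.118545
Link Year 2→Year 3:
ΣP(Year 3)Q(Year 2) = 15.94×101 + 5.78×107 + 9.27×59 = 1609.94 + 618.46 + 546.93 = 2775.33
ΣP(Year 2)Q(Year 2) = 12.34×101 + 4.78×107 + 9.54×59 = 1246.34 + 511.46 + 562.86 = 2320.66
link = 2775.33/2320.66 = 1.195923
Chained index = 100 × 1.014296 × 1.118545 × 1.195923 = 135.6817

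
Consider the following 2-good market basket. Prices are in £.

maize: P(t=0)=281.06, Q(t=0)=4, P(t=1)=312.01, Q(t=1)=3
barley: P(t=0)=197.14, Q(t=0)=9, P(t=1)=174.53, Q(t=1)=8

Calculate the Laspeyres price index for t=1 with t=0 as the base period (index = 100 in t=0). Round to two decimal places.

Laspeyres price index uses base-period quantities as weights.
ΣP(t=1)·Q(t=0) = 312.01×4 + 174.53×9 = 1248.04 + 1570.77 = 2818.81
ΣP(t=0)·Q(t=0) = 281.06×4 + 197.14×9 = 1124.24 + 1774.26 = 2898.5
Index = 2818.81 / 2898.5 × 100 = 97.2506

97.25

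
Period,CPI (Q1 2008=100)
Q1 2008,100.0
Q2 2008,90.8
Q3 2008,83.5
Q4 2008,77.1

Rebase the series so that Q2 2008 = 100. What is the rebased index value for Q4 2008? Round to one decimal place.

Rebased(Q4 2008) = 77.1 / 90.8 × 100 = 84.9119

84.9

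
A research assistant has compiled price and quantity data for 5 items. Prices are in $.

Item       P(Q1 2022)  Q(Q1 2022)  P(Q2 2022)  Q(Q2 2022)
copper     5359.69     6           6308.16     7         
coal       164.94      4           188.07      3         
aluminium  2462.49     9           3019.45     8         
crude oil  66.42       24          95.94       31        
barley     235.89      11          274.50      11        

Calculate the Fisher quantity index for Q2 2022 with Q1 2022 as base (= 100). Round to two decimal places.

105.35

Laspeyres component (base-period weights):
ΣP(Q1 2022)Q(Q2 2022) = 5359.69×7 + 164.94×3 + 2462.49×8 + 66.42×31 + 235.89×11 = 37517.83 + 494.82 + 19699.92 + 2059.02 + 2594.79 = 62366.38
ΣP(Q1 2022)Q(Q1 2022) = 5359.69×6 + 164.94×4 + 2462.49×9 + 66.42×24 + 235.89×11 = 32158.14 + 659.76 + 22162.41 + 1594.08 + 2594.79 = 59169.18
L = 62366.38 / 59169.18 × 100 = 105.4035
Paasche component (current-period weights):
ΣP(Q2 2022)Q(Q2 2022) = 6308.16×7 + 188.07×3 + 3019.45×8 + 95.94×31 + 274.50×11 = 44157.12 + 564.21 + 24155.6 + 2974.14 + 3019.5 = 74870.57
ΣP(Q2 2022)Q(Q1 2022) = 6308.16×6 + 188.07×4 + 3019.45×9 + 95.94×24 + 274.50×11 = 37848.96 + 752.28 + 27175.05 + 2302.56 + 3019.5 = 71098.35
P = 74870.57 / 71098.35 × 100 = 105.3056
Fisher = √(L × P) = √(105.4035 × 105.3056) = 105.3546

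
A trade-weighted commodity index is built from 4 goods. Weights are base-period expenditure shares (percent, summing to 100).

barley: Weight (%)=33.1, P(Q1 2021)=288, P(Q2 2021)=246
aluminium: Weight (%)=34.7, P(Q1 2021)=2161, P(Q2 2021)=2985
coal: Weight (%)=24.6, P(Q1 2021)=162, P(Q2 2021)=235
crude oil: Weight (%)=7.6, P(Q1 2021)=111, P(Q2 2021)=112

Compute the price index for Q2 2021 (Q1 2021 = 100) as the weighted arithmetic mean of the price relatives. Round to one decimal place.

119.6

barley: 33.1 × (246/288) = 33.1 × 0.854167 = 28.2729
aluminium: 34.7 × (2985/2161) = 34.7 × 1.381305 = 47.9313
coal: 24.6 × (235/162) = 24.6 × 1.450617 = 35.6852
crude oil: 7.6 × (112/111) = 7.6 × 1.009009 = 7.6685
Index = Σ wᵢ·(p₁ᵢ/p₀ᵢ) = 28.2729 + 47.9313 + 35.6852 + 7.6685 = 119.5579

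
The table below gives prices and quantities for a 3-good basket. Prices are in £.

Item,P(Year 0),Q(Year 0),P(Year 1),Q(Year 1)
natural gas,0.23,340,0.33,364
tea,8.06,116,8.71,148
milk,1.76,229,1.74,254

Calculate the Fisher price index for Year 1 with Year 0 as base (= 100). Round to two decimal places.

Laspeyres component (base-period weights):
ΣP(Year 1)Q(Year 0) = 0.33×340 + 8.71×116 + 1.74×229 = 112.2 + 1010.36 + 398.46 = 1521.02
ΣP(Year 0)Q(Year 0) = 0.23×340 + 8.06×116 + 1.76×229 = 78.2 + 934.96 + 403.04 = 1416.2
L = 1521.02 / 1416.2 × 100 = 107.4015
Paasche component (current-period weights):
ΣP(Year 1)Q(Year 1) = 0.33×364 + 8.71×148 + 1.74×254 = 120.12 + 1289.08 + 441.96 = 1851.16
ΣP(Year 0)Q(Year 1) = 0.23×364 + 8.06×148 + 1.76×254 = 83.72 + 1192.88 + 447.04 = 1723.64
P = 1851.16 / 1723.64 × 100 = 107.3983
Fisher = √(L × P) = √(107.4015 × 107.3983) = 107.3999

107.40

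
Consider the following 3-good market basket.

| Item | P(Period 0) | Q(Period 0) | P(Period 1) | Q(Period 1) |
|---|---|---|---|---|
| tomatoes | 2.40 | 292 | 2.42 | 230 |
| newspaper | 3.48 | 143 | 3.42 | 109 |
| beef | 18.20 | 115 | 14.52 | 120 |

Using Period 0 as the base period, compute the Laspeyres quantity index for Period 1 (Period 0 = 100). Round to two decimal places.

Laspeyres quantity index uses base-period prices as weights.
ΣP(Period 0)·Q(Period 1) = 2.40×230 + 3.48×109 + 18.20×120 = 552 + 379.32 + 2184 = 3115.32
ΣP(Period 0)·Q(Period 0) = 2.40×292 + 3.48×143 + 18.20×115 = 700.8 + 497.64 + 2093 = 3291.44
Index = 3115.32 / 3291.44 × 100 = 94.6492

94.65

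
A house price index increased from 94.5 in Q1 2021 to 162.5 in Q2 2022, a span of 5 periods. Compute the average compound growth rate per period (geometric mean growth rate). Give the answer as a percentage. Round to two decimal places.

Growth factor = (162.5/94.5)^(1/5) = (1.719577)^(1/5) = 1.114511
Growth rate = 1.114511 − 1 = 0.114511 = 11.4511%

11.45%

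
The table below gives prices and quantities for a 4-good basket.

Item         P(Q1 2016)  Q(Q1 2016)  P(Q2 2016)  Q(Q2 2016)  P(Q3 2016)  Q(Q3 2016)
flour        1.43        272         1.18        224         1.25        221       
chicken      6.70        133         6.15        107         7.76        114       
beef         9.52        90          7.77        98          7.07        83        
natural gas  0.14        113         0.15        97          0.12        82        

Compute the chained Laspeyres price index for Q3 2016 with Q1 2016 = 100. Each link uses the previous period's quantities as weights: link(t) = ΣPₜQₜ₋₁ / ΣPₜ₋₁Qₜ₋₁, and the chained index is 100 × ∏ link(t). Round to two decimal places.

92.09

Link Q1 2016→Q2 2016:
ΣP(Q2 2016)Q(Q1 2016) = 1.18×272 + 6.15×133 + 7.77×90 + 0.15×113 = 320.96 + 817.95 + 699.3 + 16.95 = 1855.16
ΣP(Q1 2016)Q(Q1 2016) = 1.43×272 + 6.70×133 + 9.52×90 + 0.14×113 = 388.96 + 891.1 + 856.8 + 15.82 = 2152.68
link = 1855.16/2152.68 = 0.861791
Link Q2 2016→Q3 2016:
ΣP(Q3 2016)Q(Q2 2016) = 1.25×224 + 7.76×107 + 7.07×98 + 0.12×97 = 280 + 830.32 + 692.86 + 11.64 = 1814.82
ΣP(Q2 2016)Q(Q2 2016) = 1.18×224 + 6.15×107 + 7.77×98 + 0.15×97 = 264.32 + 658.05 + 761.46 + 14.55 = 1698.38
link = 1814.82/1698.38 = 1.068559
Chained index = 100 × 0.861791 × 1.068559 = 92.0875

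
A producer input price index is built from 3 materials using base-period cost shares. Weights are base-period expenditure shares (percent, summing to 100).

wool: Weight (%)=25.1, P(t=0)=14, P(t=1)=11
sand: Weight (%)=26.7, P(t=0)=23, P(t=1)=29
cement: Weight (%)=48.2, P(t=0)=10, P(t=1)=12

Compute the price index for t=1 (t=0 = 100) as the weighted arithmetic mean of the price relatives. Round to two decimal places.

wool: 25.1 × (11/14) = 25.1 × 0.785714 = 19.7214
sand: 26.7 × (29/23) = 26.7 × 1.260870 = 33.6652
cement: 48.2 × (12/10) = 48.2 × 1.200000 = 57.8400
Index = Σ wᵢ·(p₁ᵢ/p₀ᵢ) = 19.7214 + 33.6652 + 57.8400 = 111.2266

111.23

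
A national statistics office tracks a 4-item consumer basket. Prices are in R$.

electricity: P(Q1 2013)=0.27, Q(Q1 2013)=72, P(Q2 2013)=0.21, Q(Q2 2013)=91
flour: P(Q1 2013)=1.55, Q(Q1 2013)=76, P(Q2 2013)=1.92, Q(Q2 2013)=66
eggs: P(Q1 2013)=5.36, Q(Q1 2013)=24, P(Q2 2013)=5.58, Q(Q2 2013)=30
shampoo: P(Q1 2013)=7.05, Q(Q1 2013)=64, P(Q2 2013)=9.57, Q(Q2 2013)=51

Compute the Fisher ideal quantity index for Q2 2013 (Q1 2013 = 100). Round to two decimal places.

89.28

Laspeyres component (base-period weights):
ΣP(Q1 2013)Q(Q2 2013) = 0.27×91 + 1.55×66 + 5.36×30 + 7.05×51 = 24.57 + 102.3 + 160.8 + 359.55 = 647.22
ΣP(Q1 2013)Q(Q1 2013) = 0.27×72 + 1.55×76 + 5.36×24 + 7.05×64 = 19.44 + 117.8 + 128.64 + 451.2 = 717.08
L = 647.22 / 717.08 × 100 = 90.2577
Paasche component (current-period weights):
ΣP(Q2 2013)Q(Q2 2013) = 0.21×91 + 1.92×66 + 5.58×30 + 9.57×51 = 19.11 + 126.72 + 167.4 + 488.07 = 801.3
ΣP(Q2 2013)Q(Q1 2013) = 0.21×72 + 1.92×76 + 5.58×24 + 9.57×64 = 15.12 + 145.92 + 133.92 + 612.48 = 907.44
P = 801.3 / 907.44 × 100 = 88.3034
Fisher = √(L × P) = √(90.2577 × 88.3034) = 89.2752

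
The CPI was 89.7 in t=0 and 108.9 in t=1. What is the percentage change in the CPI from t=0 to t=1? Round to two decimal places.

Change = (108.9 − 89.7) / 89.7 × 100
       = 19.2 / 89.7 × 100 = 21.4047%

21.40%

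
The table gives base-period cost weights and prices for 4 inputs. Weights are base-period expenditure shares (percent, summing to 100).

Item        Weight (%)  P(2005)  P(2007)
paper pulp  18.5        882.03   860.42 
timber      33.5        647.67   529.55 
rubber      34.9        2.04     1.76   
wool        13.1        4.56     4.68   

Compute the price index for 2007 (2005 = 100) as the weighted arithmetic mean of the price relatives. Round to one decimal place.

paper pulp: 18.5 × (860.42/882.03) = 18.5 × 0.975500 = 18.0467
timber: 33.5 × (529.55/647.67) = 33.5 × 0.817623 = 27.3904
rubber: 34.9 × (1.76/2.04) = 34.9 × 0.862745 = 30.1098
wool: 13.1 × (4.68/4.56) = 13.1 × 1.026316 = 13.4447
Index = Σ wᵢ·(p₁ᵢ/p₀ᵢ) = 18.0467 + 27.3904 + 30.1098 + 13.4447 = 88.9917

89.0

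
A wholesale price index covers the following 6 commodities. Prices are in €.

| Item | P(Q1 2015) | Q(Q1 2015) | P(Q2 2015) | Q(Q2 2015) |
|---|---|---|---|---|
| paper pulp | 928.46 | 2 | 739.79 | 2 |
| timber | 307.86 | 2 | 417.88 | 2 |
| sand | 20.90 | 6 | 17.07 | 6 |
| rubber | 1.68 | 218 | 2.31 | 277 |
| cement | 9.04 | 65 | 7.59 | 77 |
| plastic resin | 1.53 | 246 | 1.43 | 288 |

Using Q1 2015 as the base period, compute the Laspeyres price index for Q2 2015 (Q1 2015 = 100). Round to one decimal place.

95.9

Laspeyres price index uses base-period quantities as weights.
ΣP(Q2 2015)·Q(Q1 2015) = 739.79×2 + 417.88×2 + 17.07×6 + 2.31×218 + 7.59×65 + 1.43×246 = 1479.58 + 835.76 + 102.42 + 503.58 + 493.35 + 351.78 = 3766.47
ΣP(Q1 2015)·Q(Q1 2015) = 928.46×2 + 307.86×2 + 20.90×6 + 1.68×218 + 9.04×65 + 1.53×246 = 1856.92 + 615.72 + 125.4 + 366.24 + 587.6 + 376.38 = 3928.26
Index = 3766.47 / 3928.26 × 100 = 95.8814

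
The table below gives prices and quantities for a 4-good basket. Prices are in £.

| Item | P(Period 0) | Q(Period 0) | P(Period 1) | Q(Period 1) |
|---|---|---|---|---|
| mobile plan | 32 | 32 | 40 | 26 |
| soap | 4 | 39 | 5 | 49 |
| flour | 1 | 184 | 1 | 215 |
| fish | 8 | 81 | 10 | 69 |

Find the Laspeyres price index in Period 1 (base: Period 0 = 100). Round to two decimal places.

Laspeyres price index uses base-period quantities as weights.
ΣP(Period 1)·Q(Period 0) = 40×32 + 5×39 + 1×184 + 10×81 = 1280 + 195 + 184 + 810 = 2469
ΣP(Period 0)·Q(Period 0) = 32×32 + 4×39 + 1×184 + 8×81 = 1024 + 156 + 184 + 648 = 2012
Index = 2469 / 2012 × 100 = 122.7137

122.71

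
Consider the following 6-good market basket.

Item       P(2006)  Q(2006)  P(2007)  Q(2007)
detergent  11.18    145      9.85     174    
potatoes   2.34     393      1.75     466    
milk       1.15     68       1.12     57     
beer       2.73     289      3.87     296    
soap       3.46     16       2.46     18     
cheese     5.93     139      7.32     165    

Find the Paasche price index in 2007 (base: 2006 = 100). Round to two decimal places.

Paasche price index uses current-period quantities as weights.
ΣP(2007)·Q(2007) = 9.85×174 + 1.75×466 + 1.12×57 + 3.87×296 + 2.46×18 + 7.32×165 = 1713.9 + 815.5 + 63.84 + 1145.52 + 44.28 + 1207.8 = 4990.84
ΣP(2006)·Q(2007) = 11.18×174 + 2.34×466 + 1.15×57 + 2.73×296 + 3.46×18 + 5.93×165 = 1945.32 + 1090.44 + 65.55 + 808.08 + 62.28 + 978.45 = 4950.12
Index = 4990.84 / 4950.12 × 100 = 100.8226

100.82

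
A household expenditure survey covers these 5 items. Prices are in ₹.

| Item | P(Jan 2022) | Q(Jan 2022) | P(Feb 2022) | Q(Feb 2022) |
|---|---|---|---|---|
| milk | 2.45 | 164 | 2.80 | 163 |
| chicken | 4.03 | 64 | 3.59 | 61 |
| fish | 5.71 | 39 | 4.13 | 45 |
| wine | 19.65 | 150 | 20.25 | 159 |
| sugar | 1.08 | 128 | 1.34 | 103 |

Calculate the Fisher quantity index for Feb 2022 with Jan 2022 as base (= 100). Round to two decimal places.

104.11

Laspeyres component (base-period weights):
ΣP(Jan 2022)Q(Feb 2022) = 2.45×163 + 4.03×61 + 5.71×45 + 19.65×159 + 1.08×103 = 399.35 + 245.83 + 256.95 + 3124.35 + 111.24 = 4137.72
ΣP(Jan 2022)Q(Jan 2022) = 2.45×164 + 4.03×64 + 5.71×39 + 19.65×150 + 1.08×128 = 401.8 + 257.92 + 222.69 + 2947.5 + 138.24 = 3968.15
L = 4137.72 / 3968.15 × 100 = 104.2733
Paasche component (current-period weights):
ΣP(Feb 2022)Q(Feb 2022) = 2.80×163 + 3.59×61 + 4.13×45 + 20.25×159 + 1.34×103 = 456.4 + 218.99 + 185.85 + 3219.75 + 138.02 = 4219.01
ΣP(Feb 2022)Q(Jan 2022) = 2.80×164 + 3.59×64 + 4.13×39 + 20.25×150 + 1.34×128 = 459.2 + 229.76 + 161.07 + 3037.5 + 171.52 = 4059.05
P = 4219.01 / 4059.05 × 100 = 103.9408
Fisher = √(L × P) = √(104.2733 × 103.9408) = 104.1069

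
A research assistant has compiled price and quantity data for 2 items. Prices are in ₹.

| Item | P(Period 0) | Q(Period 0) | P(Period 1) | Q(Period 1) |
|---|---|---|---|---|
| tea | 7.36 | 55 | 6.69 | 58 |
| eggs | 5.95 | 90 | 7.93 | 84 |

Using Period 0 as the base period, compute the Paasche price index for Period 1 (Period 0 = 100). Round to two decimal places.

Paasche price index uses current-period quantities as weights.
ΣP(Period 1)·Q(Period 1) = 6.69×58 + 7.93×84 = 388.02 + 666.12 = 1054.14
ΣP(Period 0)·Q(Period 1) = 7.36×58 + 5.95×84 = 426.88 + 499.8 = 926.68
Index = 1054.14 / 926.68 × 100 = 113.7545

113.75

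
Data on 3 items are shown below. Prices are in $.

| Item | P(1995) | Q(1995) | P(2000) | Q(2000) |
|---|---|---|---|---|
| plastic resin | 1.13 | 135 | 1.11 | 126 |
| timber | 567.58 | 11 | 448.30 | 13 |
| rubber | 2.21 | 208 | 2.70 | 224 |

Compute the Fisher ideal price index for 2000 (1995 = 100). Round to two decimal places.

82.15

Laspeyres component (base-period weights):
ΣP(2000)Q(1995) = 1.11×135 + 448.30×11 + 2.70×208 = 149.85 + 4931.3 + 561.6 = 5642.75
ΣP(1995)Q(1995) = 1.13×135 + 567.58×11 + 2.21×208 = 152.55 + 6243.38 + 459.68 = 6855.61
L = 5642.75 / 6855.61 × 100 = 82.3085
Paasche component (current-period weights):
ΣP(2000)Q(2000) = 1.11×126 + 448.30×13 + 2.70×224 = 139.86 + 5827.9 + 604.8 = 6572.56
ΣP(1995)Q(2000) = 1.13×126 + 567.58×13 + 2.21×224 = 142.38 + 7378.54 + 495.04 = 8015.96
P = 6572.56 / 8015.96 × 100 = 81.9934
Fisher = √(L × P) = √(82.3085 × 81.9934) = 82.1508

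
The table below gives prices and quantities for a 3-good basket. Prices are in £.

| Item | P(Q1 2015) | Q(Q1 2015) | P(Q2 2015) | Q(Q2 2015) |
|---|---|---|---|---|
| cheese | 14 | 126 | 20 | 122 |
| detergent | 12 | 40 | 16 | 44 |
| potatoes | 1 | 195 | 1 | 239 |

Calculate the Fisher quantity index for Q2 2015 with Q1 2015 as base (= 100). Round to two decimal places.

101.15

Laspeyres component (base-period weights):
ΣP(Q1 2015)Q(Q2 2015) = 14×122 + 12×44 + 1×239 = 1708 + 528 + 239 = 2475
ΣP(Q1 2015)Q(Q1 2015) = 14×126 + 12×40 + 1×195 = 1764 + 480 + 195 = 2439
L = 2475 / 2439 × 100 = 101.4760
Paasche component (current-period weights):
ΣP(Q2 2015)Q(Q2 2015) = 20×122 + 16×44 + 1×239 = 2440 + 704 + 239 = 3383
ΣP(Q2 2015)Q(Q1 2015) = 20×126 + 16×40 + 1×195 = 2520 + 640 + 195 = 3355
P = 3383 / 3355 × 100 = 100.8346
Fisher = √(L × P) = √(101.4760 × 100.8346) = 101.1548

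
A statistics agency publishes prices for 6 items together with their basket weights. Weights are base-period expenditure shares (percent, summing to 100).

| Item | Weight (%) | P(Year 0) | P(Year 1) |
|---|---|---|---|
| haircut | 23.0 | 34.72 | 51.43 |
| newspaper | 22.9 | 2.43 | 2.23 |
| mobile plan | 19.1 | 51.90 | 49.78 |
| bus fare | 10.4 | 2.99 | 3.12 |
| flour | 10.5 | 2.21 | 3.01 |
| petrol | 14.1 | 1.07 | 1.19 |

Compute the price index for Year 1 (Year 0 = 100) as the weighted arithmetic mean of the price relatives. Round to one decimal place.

haircut: 23.0 × (51.43/34.72) = 23.0 × 1.481279 = 34.0694
newspaper: 22.9 × (2.23/2.43) = 22.9 × 0.917695 = 21.0152
mobile plan: 19.1 × (49.78/51.90) = 19.1 × 0.959152 = 18.3198
bus fare: 10.4 × (3.12/2.99) = 10.4 × 1.043478 = 10.8522
flour: 10.5 × (3.01/2.21) = 10.5 × 1.361991 = 14.3009
petrol: 14.1 × (1.19/1.07) = 14.1 × 1.112150 = 15.6813
Index = Σ wᵢ·(p₁ᵢ/p₀ᵢ) = 34.0694 + 21.0152 + 18.3198 + 10.8522 + 14.3009 + 15.6813 = 114.2388

114.2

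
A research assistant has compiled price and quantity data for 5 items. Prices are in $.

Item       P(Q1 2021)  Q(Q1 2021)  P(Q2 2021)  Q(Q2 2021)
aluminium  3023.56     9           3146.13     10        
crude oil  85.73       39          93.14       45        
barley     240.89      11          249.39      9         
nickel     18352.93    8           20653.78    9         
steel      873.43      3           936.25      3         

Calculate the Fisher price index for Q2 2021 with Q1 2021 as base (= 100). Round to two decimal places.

111.02

Laspeyres component (base-period weights):
ΣP(Q2 2021)Q(Q1 2021) = 3146.13×9 + 93.14×39 + 249.39×11 + 20653.78×8 + 936.25×3 = 28315.17 + 3632.46 + 2743.29 + 165230.24 + 2808.75 = 202729.91
ΣP(Q1 2021)Q(Q1 2021) = 3023.56×9 + 85.73×39 + 240.89×11 + 18352.93×8 + 873.43×3 = 27212.04 + 3343.47 + 2649.79 + 146823.44 + 2620.29 = 182649.03
L = 202729.91 / 182649.03 × 100 = 110.9942
Paasche component (current-period weights):
ΣP(Q2 2021)Q(Q2 2021) = 3146.13×10 + 93.14×45 + 249.39×9 + 20653.78×9 + 936.25×3 = 31461.3 + 4191.3 + 2244.51 + 185884.02 + 2808.75 = 226589.88
ΣP(Q1 2021)Q(Q2 2021) = 3023.56×10 + 85.73×45 + 240.89×9 + 18352.93×9 + 873.43×3 = 30235.6 + 3857.85 + 2168.01 + 165176.37 + 2620.29 = 204058.12
P = 226589.88 / 204058.12 × 100 = 111.0418
Fisher = √(L × P) = √(110.9942 × 111.0418) = 111.0180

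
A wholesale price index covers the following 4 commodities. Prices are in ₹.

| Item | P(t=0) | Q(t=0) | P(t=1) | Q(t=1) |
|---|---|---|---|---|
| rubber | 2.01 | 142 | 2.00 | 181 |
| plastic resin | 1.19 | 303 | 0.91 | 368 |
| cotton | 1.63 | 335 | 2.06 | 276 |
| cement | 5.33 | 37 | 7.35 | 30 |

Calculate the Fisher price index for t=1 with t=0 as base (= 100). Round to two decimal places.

Laspeyres component (base-period weights):
ΣP(t=1)Q(t=0) = 2.00×142 + 0.91×303 + 2.06×335 + 7.35×37 = 284 + 275.73 + 690.1 + 271.95 = 1521.78
ΣP(t=0)Q(t=0) = 2.01×142 + 1.19×303 + 1.63×335 + 5.33×37 = 285.42 + 360.57 + 546.05 + 197.21 = 1389.25
L = 1521.78 / 1389.25 × 100 = 109.5397
Paasche component (current-period weights):
ΣP(t=1)Q(t=1) = 2.00×181 + 0.91×368 + 2.06×276 + 7.35×30 = 362 + 334.88 + 568.56 + 220.5 = 1485.94
ΣP(t=0)Q(t=1) = 2.01×181 + 1.19×368 + 1.63×276 + 5.33×30 = 363.81 + 437.92 + 449.88 + 159.9 = 1411.51
P = 1485.94 / 1411.51 × 100 = 105.2731
Fisher = √(L × P) = √(109.5397 × 105.2731) = 107.3852

107.39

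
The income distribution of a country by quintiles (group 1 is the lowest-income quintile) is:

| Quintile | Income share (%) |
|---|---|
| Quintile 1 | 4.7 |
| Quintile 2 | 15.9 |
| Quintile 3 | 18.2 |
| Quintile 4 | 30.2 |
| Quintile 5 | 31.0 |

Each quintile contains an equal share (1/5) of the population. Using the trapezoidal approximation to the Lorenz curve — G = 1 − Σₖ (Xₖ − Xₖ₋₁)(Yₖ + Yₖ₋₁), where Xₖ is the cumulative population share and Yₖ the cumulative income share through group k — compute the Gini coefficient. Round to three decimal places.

Cumulative income shares Yₖ: 0.0470, 0.2060, 0.3880, 0.6900, 1.0000
Σ (Xₖ−Xₖ₋₁)(Yₖ+Yₖ₋₁) = (1/5)(0.0470+0.0000) + (1/5)(0.2060+0.0470) + (1/5)(0.3880+0.2060) + (1/5)(0.6900+0.3880) + (1/5)(1.0000+0.6900)
  = 0.0094 + 0.0506 + 0.1188 + 0.2156 + 0.3380 = 0.7324
G = 1 − 0.7324 = 0.2676

0.268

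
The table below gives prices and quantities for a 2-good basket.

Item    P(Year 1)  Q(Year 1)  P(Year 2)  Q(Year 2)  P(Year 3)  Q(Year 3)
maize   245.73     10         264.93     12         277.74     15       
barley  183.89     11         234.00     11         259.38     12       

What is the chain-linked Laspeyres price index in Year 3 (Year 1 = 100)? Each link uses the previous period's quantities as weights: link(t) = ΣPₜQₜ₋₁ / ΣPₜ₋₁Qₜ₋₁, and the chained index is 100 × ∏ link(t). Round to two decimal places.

Link Year 1→Year 2:
ΣP(Year 2)Q(Year 1) = 264.93×10 + 234.00×11 = 2649.3 + 2574 = 5223.3
ΣP(Year 1)Q(Year 1) = 245.73×10 + 183.89×11 = 2457.3 + 2022.79 = 4480.09
link = 5223.3/4480.09 = 1.165892
Link Year 2→Year 3:
ΣP(Year 3)Q(Year 2) = 277.74×12 + 259.38×11 = 3332.88 + 2853.18 = 6186.06
ΣP(Year 2)Q(Year 2) = 264.93×12 + 234.00×11 = 3179.16 + 2574 = 5753.16
link = 6186.06/5753.16 = 1.075246
Chained index = 100 × 1.165892 × 1.075246 = 125.3620

125.36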